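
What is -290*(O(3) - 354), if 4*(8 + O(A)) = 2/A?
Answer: 314795/3 ≈ 1.0493e+5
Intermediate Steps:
O(A) = -8 + 1/(2*A) (O(A) = -8 + (2/A)/4 = -8 + 1/(2*A))
-290*(O(3) - 354) = -290*((-8 + (½)/3) - 354) = -290*((-8 + (½)*(⅓)) - 354) = -290*((-8 + ⅙) - 354) = -290*(-47/6 - 354) = -290*(-2171/6) = 314795/3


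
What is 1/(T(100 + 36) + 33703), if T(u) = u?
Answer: 1/33839 ≈ 2.9552e-5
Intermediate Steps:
1/(T(100 + 36) + 33703) = 1/((100 + 36) + 33703) = 1/(136 + 33703) = 1/33839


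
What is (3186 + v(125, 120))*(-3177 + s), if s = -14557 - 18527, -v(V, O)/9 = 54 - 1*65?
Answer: -119117385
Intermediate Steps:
v(V, O) = 99 (v(V, O) = -9*(54 - 1*65) = -9*(54 - 65) = -9*(-11) = 99)
s = -33084
(3186 + v(125, 120))*(-3177 + s) = (3186 + 99)*(-3177 - 33084) = 3285*(-36261) = -119117385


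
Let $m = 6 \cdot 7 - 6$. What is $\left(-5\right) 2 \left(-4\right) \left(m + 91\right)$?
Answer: $5080$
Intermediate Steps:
$m = 36$ ($m = 42 - 6 = 36$)
$\left(-5\right) 2 \left(-4\right) \left(m + 91\right) = \left(-5\right) 2 \left(-4\right) \left(36 + 91\right) = \left(-10\right) \left(-4\right) 127 = 40 \cdot 127 = 5080$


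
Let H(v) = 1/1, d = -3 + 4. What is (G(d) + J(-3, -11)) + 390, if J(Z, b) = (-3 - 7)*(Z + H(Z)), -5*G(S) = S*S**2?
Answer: 2049/5 ≈ 409.80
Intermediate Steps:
d = 1
H(v) = 1
G(S) = -S**3/5 (G(S) = -S*S**2/5 = -S**3/5)
J(Z, b) = -10 - 10*Z (J(Z, b) = (-3 - 7)*(Z + 1) = -10*(1 + Z) = -10 - 10*Z)
(G(d) + J(-3, -11)) + 390 = (-1/5*1**3 + (-10 - 10*(-3))) + 390 = (-1/5*1 + (-10 + 30)) + 390 = (-1/5 + 20) + 390 = 99/5 + 390 = 2049/5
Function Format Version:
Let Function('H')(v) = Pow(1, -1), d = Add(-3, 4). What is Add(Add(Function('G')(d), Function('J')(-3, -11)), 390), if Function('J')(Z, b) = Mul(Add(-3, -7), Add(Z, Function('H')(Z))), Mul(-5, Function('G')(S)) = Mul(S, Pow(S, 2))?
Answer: Rational(2049, 5) ≈ 409.80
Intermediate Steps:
d = 1
Function('H')(v) = 1
Function('G')(S) = Mul(Rational(-1, 5), Pow(S, 3)) (Function('G')(S) = Mul(Rational(-1, 5), Mul(S, Pow(S, 2))) = Mul(Rational(-1, 5), Pow(S, 3)))
Function('J')(Z, b) = Add(-10, Mul(-10, Z)) (Function('J')(Z, b) = Mul(Add(-3, -7), Add(Z, 1)) = Mul(-10, Add(1, Z)) = Add(-10, Mul(-10, Z)))
Add(Add(Function('G')(d), Function('J')(-3, -11)), 390) = Add(Add(Mul(Rational(-1, 5), Pow(1, 3)), Add(-10, Mul(-10, -3))), 390) = Add(Add(Mul(Rational(-1, 5), 1), Add(-10, 30)), 390) = Add(Add(Rational(-1, 5), 20), 390) = Add(Rational(99, 5), 390) = Rational(2049, 5)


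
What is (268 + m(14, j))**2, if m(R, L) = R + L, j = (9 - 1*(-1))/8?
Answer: 1283689/16 ≈ 80231.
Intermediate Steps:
j = 5/4 (j = (9 + 1)*(1/8) = 10*(1/8) = 5/4 ≈ 1.2500)
m(R, L) = L + R
(268 + m(14, j))**2 = (268 + (5/4 + 14))**2 = (268 + 61/4)**2 = (1133/4)**2 = 1283689/16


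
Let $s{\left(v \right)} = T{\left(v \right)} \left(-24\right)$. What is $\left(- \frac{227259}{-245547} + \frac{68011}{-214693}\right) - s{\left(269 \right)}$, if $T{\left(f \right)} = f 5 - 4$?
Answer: $\frac{188520351794726}{5857469119} \approx 32185.0$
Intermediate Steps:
$T{\left(f \right)} = -4 + 5 f$ ($T{\left(f \right)} = 5 f - 4 = -4 + 5 f$)
$s{\left(v \right)} = 96 - 120 v$ ($s{\left(v \right)} = \left(-4 + 5 v\right) \left(-24\right) = 96 - 120 v$)
$\left(- \frac{227259}{-245547} + \frac{68011}{-214693}\right) - s{\left(269 \right)} = \left(- \frac{227259}{-245547} + \frac{68011}{-214693}\right) - \left(96 - 32280\right) = \left(\left(-227259\right) \left(- \frac{1}{245547}\right) + 68011 \left(- \frac{1}{214693}\right)\right) - \left(96 - 32280\right) = \left(\frac{25251}{27283} - \frac{68011}{214693}\right) - -32184 = \frac{3565668830}{5857469119} + 32184 = \frac{188520351794726}{5857469119}$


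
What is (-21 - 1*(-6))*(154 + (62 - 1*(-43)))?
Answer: -3885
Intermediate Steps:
(-21 - 1*(-6))*(154 + (62 - 1*(-43))) = (-21 + 6)*(154 + (62 + 43)) = -15*(154 + 105) = -15*259 = -3885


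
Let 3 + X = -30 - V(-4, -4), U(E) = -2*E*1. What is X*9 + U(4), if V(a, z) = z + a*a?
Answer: -413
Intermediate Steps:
V(a, z) = z + a²
U(E) = -2*E
X = -45 (X = -3 + (-30 - (-4 + (-4)²)) = -3 + (-30 - (-4 + 16)) = -3 + (-30 - 1*12) = -3 + (-30 - 12) = -3 - 42 = -45)
X*9 + U(4) = -45*9 - 2*4 = -405 - 8 = -413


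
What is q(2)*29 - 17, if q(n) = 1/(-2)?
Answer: -63/2 ≈ -31.500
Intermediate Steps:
q(n) = -½
q(2)*29 - 17 = -½*29 - 17 = -29/2 - 17 = -63/2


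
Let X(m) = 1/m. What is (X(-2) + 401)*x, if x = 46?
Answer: 18423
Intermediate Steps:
(X(-2) + 401)*x = (1/(-2) + 401)*46 = (-1/2 + 401)*46 = (801/2)*46 = 18423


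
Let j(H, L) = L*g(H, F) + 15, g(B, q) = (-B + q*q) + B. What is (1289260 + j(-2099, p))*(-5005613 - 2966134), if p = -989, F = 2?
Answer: -10246237882293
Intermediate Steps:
g(B, q) = q**2 (g(B, q) = (-B + q**2) + B = (q**2 - B) + B = q**2)
j(H, L) = 15 + 4*L (j(H, L) = L*2**2 + 15 = L*4 + 15 = 4*L + 15 = 15 + 4*L)
(1289260 + j(-2099, p))*(-5005613 - 2966134) = (1289260 + (15 + 4*(-989)))*(-5005613 - 2966134) = (1289260 + (15 - 3956))*(-7971747) = (1289260 - 3941)*(-7971747) = 1285319*(-7971747) = -10246237882293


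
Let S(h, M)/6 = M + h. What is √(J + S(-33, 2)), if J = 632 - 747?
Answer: I*√301 ≈ 17.349*I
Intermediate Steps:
S(h, M) = 6*M + 6*h (S(h, M) = 6*(M + h) = 6*M + 6*h)
J = -115
√(J + S(-33, 2)) = √(-115 + (6*2 + 6*(-33))) = √(-115 + (12 - 198)) = √(-115 - 186) = √(-301) = I*√301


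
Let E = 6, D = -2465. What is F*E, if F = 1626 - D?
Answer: 24546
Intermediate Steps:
F = 4091 (F = 1626 - 1*(-2465) = 1626 + 2465 = 4091)
F*E = 4091*6 = 24546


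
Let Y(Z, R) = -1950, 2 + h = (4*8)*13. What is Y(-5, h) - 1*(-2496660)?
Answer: 2494710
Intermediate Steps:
h = 414 (h = -2 + (4*8)*13 = -2 + 32*13 = -2 + 416 = 414)
Y(-5, h) - 1*(-2496660) = -1950 - 1*(-2496660) = -1950 + 2496660 = 2494710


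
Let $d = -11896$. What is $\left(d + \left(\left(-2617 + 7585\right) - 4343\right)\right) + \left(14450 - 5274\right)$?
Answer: $-2095$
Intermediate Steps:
$\left(d + \left(\left(-2617 + 7585\right) - 4343\right)\right) + \left(14450 - 5274\right) = \left(-11896 + \left(\left(-2617 + 7585\right) - 4343\right)\right) + \left(14450 - 5274\right) = \left(-11896 + \left(4968 - 4343\right)\right) + 9176 = \left(-11896 + 625\right) + 9176 = -11271 + 9176 = -2095$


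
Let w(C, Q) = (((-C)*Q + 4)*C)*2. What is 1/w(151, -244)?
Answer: 1/11128096 ≈ 8.9863e-8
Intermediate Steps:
w(C, Q) = 2*C*(4 - C*Q) (w(C, Q) = ((-C*Q + 4)*C)*2 = ((4 - C*Q)*C)*2 = (C*(4 - C*Q))*2 = 2*C*(4 - C*Q))
1/w(151, -244) = 1/(2*151*(4 - 1*151*(-244))) = 1/(2*151*(4 + 36844)) = 1/(2*151*36848) = 1/11128096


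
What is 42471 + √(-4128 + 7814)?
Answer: 42471 + √3686 ≈ 42532.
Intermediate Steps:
42471 + √(-4128 + 7814) = 42471 + √3686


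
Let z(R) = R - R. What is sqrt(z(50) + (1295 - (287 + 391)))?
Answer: sqrt(617) ≈ 24.839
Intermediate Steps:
z(R) = 0
sqrt(z(50) + (1295 - (287 + 391))) = sqrt(0 + (1295 - (287 + 391))) = sqrt(0 + (1295 - 1*678)) = sqrt(0 + (1295 - 678)) = sqrt(0 + 617) = sqrt(617)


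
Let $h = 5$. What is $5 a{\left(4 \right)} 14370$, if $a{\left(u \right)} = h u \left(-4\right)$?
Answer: $-5748000$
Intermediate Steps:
$a{\left(u \right)} = - 20 u$ ($a{\left(u \right)} = 5 u \left(-4\right) = - 20 u$)
$5 a{\left(4 \right)} 14370 = 5 \left(\left(-20\right) 4\right) 14370 = 5 \left(-80\right) 14370 = \left(-400\right) 14370 = -5748000$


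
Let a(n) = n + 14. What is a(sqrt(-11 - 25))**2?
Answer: 160 + 168*I ≈ 160.0 + 168.0*I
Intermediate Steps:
a(n) = 14 + n
a(sqrt(-11 - 25))**2 = (14 + sqrt(-11 - 25))**2 = (14 + sqrt(-36))**2 = (14 + 6*I)**2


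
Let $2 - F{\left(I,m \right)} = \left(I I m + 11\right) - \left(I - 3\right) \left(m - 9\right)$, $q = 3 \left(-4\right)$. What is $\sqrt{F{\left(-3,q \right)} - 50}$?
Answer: $5 \sqrt{7} \approx 13.229$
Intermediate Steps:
$q = -12$
$F{\left(I,m \right)} = -9 + \left(-9 + m\right) \left(-3 + I\right) - m I^{2}$ ($F{\left(I,m \right)} = 2 - \left(\left(I I m + 11\right) - \left(I - 3\right) \left(m - 9\right)\right) = 2 - \left(\left(I^{2} m + 11\right) - \left(-3 + I\right) \left(-9 + m\right)\right) = 2 - \left(\left(m I^{2} + 11\right) - \left(-9 + m\right) \left(-3 + I\right)\right) = 2 - \left(\left(11 + m I^{2}\right) - \left(-9 + m\right) \left(-3 + I\right)\right) = 2 - \left(11 + m I^{2} - \left(-9 + m\right) \left(-3 + I\right)\right) = -9 + \left(-9 + m\right) \left(-3 + I\right) - m I^{2}$)
$\sqrt{F{\left(-3,q \right)} - 50} = \sqrt{\left(18 - -27 - -36 - -36 - - 12 \left(-3\right)^{2}\right) - 50} = \sqrt{\left(18 + 27 + 36 + 36 - \left(-12\right) 9\right) - 50} = \sqrt{\left(18 + 27 + 36 + 36 + 108\right) - 50} = \sqrt{225 - 50} = \sqrt{175} = 5 \sqrt{7}$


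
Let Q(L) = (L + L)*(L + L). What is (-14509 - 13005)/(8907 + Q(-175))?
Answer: -27514/131407 ≈ -0.20938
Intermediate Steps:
Q(L) = 4*L² (Q(L) = (2*L)*(2*L) = 4*L²)
(-14509 - 13005)/(8907 + Q(-175)) = (-14509 - 13005)/(8907 + 4*(-175)²) = -27514/(8907 + 4*30625) = -27514/(8907 + 122500) = -27514/131407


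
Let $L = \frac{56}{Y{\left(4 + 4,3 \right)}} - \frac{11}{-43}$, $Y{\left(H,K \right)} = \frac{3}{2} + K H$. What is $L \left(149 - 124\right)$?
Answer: $\frac{134425}{2193} \approx 61.297$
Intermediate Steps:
$Y{\left(H,K \right)} = \frac{3}{2} + H K$ ($Y{\left(H,K \right)} = 3 \cdot \frac{1}{2} + H K = \frac{3}{2} + H K$)
$L = \frac{5377}{2193}$ ($L = \frac{56}{\frac{3}{2} + \left(4 + 4\right) 3} - \frac{11}{-43} = \frac{56}{\frac{3}{2} + 8 \cdot 3} - - \frac{11}{43} = \frac{56}{\frac{3}{2} + 24} + \frac{11}{43} = \frac{56}{\frac{51}{2}} + \frac{11}{43} = 56 \cdot \frac{2}{51} + \frac{11}{43} = \frac{112}{51} + \frac{11}{43} = \frac{5377}{2193} \approx 2.4519$)
$L \left(149 - 124\right) = \frac{5377 \left(149 - 124\right)}{2193} = \frac{5377}{2193} \cdot 25 = \frac{134425}{2193}$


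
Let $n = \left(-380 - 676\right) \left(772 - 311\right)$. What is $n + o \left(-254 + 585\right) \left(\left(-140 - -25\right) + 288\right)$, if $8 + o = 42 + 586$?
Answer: $35016244$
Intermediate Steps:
$n = -486816$ ($n = \left(-1056\right) 461 = -486816$)
$o = 620$ ($o = -8 + \left(42 + 586\right) = -8 + 628 = 620$)
$n + o \left(-254 + 585\right) \left(\left(-140 - -25\right) + 288\right) = -486816 + 620 \left(-254 + 585\right) \left(\left(-140 - -25\right) + 288\right) = -486816 + 620 \cdot 331 \left(\left(-140 + 25\right) + 288\right) = -486816 + 620 \cdot 331 \left(-115 + 288\right) = -486816 + 620 \cdot 331 \cdot 173 = -486816 + 620 \cdot 57263 = -486816 + 35503060 = 35016244$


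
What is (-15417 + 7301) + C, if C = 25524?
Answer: 17408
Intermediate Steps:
(-15417 + 7301) + C = (-15417 + 7301) + 25524 = -8116 + 25524 = 17408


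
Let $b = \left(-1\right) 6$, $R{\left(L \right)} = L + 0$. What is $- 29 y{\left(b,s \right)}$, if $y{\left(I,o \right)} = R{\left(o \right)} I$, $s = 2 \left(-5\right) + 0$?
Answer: $-1740$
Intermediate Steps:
$R{\left(L \right)} = L$
$b = -6$
$s = -10$ ($s = -10 + 0 = -10$)
$y{\left(I,o \right)} = I o$ ($y{\left(I,o \right)} = o I = I o$)
$- 29 y{\left(b,s \right)} = - 29 \left(\left(-6\right) \left(-10\right)\right) = \left(-29\right) 60 = -1740$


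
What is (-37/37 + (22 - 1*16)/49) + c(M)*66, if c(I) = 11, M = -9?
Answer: 35531/49 ≈ 725.12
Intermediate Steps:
(-37/37 + (22 - 1*16)/49) + c(M)*66 = (-37/37 + (22 - 1*16)/49) + 11*66 = (-37*1/37 + (22 - 16)*(1/49)) + 726 = (-1 + 6*(1/49)) + 726 = (-1 + 6/49) + 726 = -43/49 + 726 = 35531/49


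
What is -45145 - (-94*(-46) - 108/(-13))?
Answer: -643205/13 ≈ -49477.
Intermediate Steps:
-45145 - (-94*(-46) - 108/(-13)) = -45145 - (4324 - 108*(-1/13)) = -45145 - (4324 + 108/13) = -45145 - 1*56320/13 = -45145 - 56320/13 = -643205/13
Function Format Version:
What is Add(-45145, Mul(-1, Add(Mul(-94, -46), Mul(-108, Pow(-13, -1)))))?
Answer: Rational(-643205, 13) ≈ -49477.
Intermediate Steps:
Add(-45145, Mul(-1, Add(Mul(-94, -46), Mul(-108, Pow(-13, -1))))) = Add(-45145, Mul(-1, Add(4324, Mul(-108, Rational(-1, 13))))) = Add(-45145, Mul(-1, Add(4324, Rational(108, 13)))) = Add(-45145, Mul(-1, Rational(56320, 13))) = Add(-45145, Rational(-56320, 13)) = Rational(-643205, 13)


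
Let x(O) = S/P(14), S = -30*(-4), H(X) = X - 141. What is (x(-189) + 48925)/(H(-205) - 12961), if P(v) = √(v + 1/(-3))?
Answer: -48925/13307 - 120*√123/545587 ≈ -3.6791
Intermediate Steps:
H(X) = -141 + X
S = 120
P(v) = √(-⅓ + v) (P(v) = √(v - ⅓) = √(-⅓ + v))
x(O) = 120*√123/41 (x(O) = 120/((√(-3 + 9*14)/3)) = 120/((√(-3 + 126)/3)) = 120/((√123/3)) = 120*(√123/41) = 120*√123/41)
(x(-189) + 48925)/(H(-205) - 12961) = (120*√123/41 + 48925)/((-141 - 205) - 12961) = (48925 + 120*√123/41)/(-346 - 12961) = (48925 + 120*√123/41)/(-13307) = (48925 + 120*√123/41)*(-1/13307) = -48925/13307 - 120*√123/545587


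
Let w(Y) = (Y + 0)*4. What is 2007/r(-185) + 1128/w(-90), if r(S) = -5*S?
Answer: -2674/2775 ≈ -0.96360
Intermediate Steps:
w(Y) = 4*Y (w(Y) = Y*4 = 4*Y)
2007/r(-185) + 1128/w(-90) = 2007/((-5*(-185))) + 1128/((4*(-90))) = 2007/925 + 1128/(-360) = 2007*(1/925) + 1128*(-1/360) = 2007/925 - 47/15 = -2674/2775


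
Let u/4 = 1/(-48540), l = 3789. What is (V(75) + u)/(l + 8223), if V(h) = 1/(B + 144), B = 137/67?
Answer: 40163/71315829585 ≈ 5.6317e-7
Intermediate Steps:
B = 137/67 (B = 137*(1/67) = 137/67 ≈ 2.0448)
V(h) = 67/9785 (V(h) = 1/(137/67 + 144) = 1/(9785/67) = 67/9785)
u = -1/12135 (u = 4/(-48540) = 4*(-1/48540) = -1/12135 ≈ -8.2406e-5)
(V(75) + u)/(l + 8223) = (67/9785 - 1/12135)/(3789 + 8223) = (160652/23748195)/12012 = (160652/23748195)*(1/12012) = 40163/71315829585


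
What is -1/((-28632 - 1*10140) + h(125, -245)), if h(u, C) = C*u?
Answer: 1/69397 ≈ 1.4410e-5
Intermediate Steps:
-1/((-28632 - 1*10140) + h(125, -245)) = -1/((-28632 - 1*10140) - 245*125) = -1/((-28632 - 10140) - 30625) = -1/(-38772 - 30625) = -1/(-69397) = -1*(-1/69397) = 1/69397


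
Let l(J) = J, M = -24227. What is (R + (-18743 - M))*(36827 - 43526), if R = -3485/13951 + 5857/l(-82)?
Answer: -5925361689027/163426 ≈ -3.6257e+7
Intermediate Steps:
R = -81996777/1143982 (R = -3485/13951 + 5857/(-82) = -3485*1/13951 + 5857*(-1/82) = -3485/13951 - 5857/82 = -81996777/1143982 ≈ -71.677)
(R + (-18743 - M))*(36827 - 43526) = (-81996777/1143982 + (-18743 - 1*(-24227)))*(36827 - 43526) = (-81996777/1143982 + (-18743 + 24227))*(-6699) = (-81996777/1143982 + 5484)*(-6699) = (6191600511/1143982)*(-6699) = -5925361689027/163426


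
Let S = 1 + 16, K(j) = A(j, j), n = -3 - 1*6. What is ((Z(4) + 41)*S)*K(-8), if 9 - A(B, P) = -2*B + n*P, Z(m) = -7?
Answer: -45662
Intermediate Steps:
n = -9 (n = -3 - 6 = -9)
A(B, P) = 9 + 2*B + 9*P (A(B, P) = 9 - (-2*B - 9*P) = 9 - (-9*P - 2*B) = 9 + (2*B + 9*P) = 9 + 2*B + 9*P)
K(j) = 9 + 11*j (K(j) = 9 + 2*j + 9*j = 9 + 11*j)
S = 17
((Z(4) + 41)*S)*K(-8) = ((-7 + 41)*17)*(9 + 11*(-8)) = (34*17)*(9 - 88) = 578*(-79) = -45662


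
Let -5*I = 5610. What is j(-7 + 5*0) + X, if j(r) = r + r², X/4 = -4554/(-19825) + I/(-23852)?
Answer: 5095957608/118216475 ≈ 43.107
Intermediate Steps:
I = -1122 (I = -⅕*5610 = -1122)
X = 130865658/118216475 (X = 4*(-4554/(-19825) - 1122/(-23852)) = 4*(-4554*(-1/19825) - 1122*(-1/23852)) = 4*(4554/19825 + 561/11926) = 4*(65432829/236432950) = 130865658/118216475 ≈ 1.1070)
j(-7 + 5*0) + X = (-7 + 5*0)*(1 + (-7 + 5*0)) + 130865658/118216475 = (-7 + 0)*(1 + (-7 + 0)) + 130865658/118216475 = -7*(1 - 7) + 130865658/118216475 = -7*(-6) + 130865658/118216475 = 42 + 130865658/118216475 = 5095957608/118216475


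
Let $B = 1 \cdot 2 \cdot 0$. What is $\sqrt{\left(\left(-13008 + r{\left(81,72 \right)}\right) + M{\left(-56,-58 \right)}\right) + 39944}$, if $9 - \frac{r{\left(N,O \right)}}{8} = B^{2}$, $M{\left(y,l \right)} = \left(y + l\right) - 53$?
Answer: $\sqrt{26841} \approx 163.83$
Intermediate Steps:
$B = 0$ ($B = 2 \cdot 0 = 0$)
$M{\left(y,l \right)} = -53 + l + y$ ($M{\left(y,l \right)} = \left(l + y\right) - 53 = -53 + l + y$)
$r{\left(N,O \right)} = 72$ ($r{\left(N,O \right)} = 72 - 8 \cdot 0^{2} = 72 - 0 = 72 + 0 = 72$)
$\sqrt{\left(\left(-13008 + r{\left(81,72 \right)}\right) + M{\left(-56,-58 \right)}\right) + 39944} = \sqrt{\left(\left(-13008 + 72\right) - 167\right) + 39944} = \sqrt{\left(-12936 - 167\right) + 39944} = \sqrt{-13103 + 39944} = \sqrt{26841}$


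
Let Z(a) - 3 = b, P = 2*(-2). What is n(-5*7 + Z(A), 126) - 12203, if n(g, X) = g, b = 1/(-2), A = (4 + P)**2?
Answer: -24471/2 ≈ -12236.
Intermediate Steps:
P = -4
A = 0 (A = (4 - 4)**2 = 0**2 = 0)
b = -1/2 ≈ -0.50000
Z(a) = 5/2 (Z(a) = 3 - 1/2 = 5/2)
n(-5*7 + Z(A), 126) - 12203 = (-5*7 + 5/2) - 12203 = (-35 + 5/2) - 12203 = -65/2 - 12203 = -24471/2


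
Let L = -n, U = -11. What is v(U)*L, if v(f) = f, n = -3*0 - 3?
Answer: -33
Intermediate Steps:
n = -3 (n = 0 - 3 = -3)
L = 3 (L = -1*(-3) = 3)
v(U)*L = -11*3 = -33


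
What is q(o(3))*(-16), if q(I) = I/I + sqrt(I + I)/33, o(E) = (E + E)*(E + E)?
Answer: -16 - 32*sqrt(2)/11 ≈ -20.114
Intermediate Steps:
o(E) = 4*E**2 (o(E) = (2*E)*(2*E) = 4*E**2)
q(I) = 1 + sqrt(2)*sqrt(I)/33 (q(I) = 1 + sqrt(2*I)*(1/33) = 1 + (sqrt(2)*sqrt(I))*(1/33) = 1 + sqrt(2)*sqrt(I)/33)
q(o(3))*(-16) = (1 + sqrt(2)*sqrt(4*3**2)/33)*(-16) = (1 + sqrt(2)*sqrt(4*9)/33)*(-16) = (1 + sqrt(2)*sqrt(36)/33)*(-16) = (1 + (1/33)*sqrt(2)*6)*(-16) = (1 + 2*sqrt(2)/11)*(-16) = -16 - 32*sqrt(2)/11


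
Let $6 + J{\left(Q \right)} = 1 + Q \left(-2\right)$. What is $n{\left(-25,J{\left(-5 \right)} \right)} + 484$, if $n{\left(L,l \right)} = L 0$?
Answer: $484$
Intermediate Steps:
$J{\left(Q \right)} = -5 - 2 Q$ ($J{\left(Q \right)} = -6 + \left(1 + Q \left(-2\right)\right) = -6 - \left(-1 + 2 Q\right) = -5 - 2 Q$)
$n{\left(L,l \right)} = 0$
$n{\left(-25,J{\left(-5 \right)} \right)} + 484 = 0 + 484 = 484$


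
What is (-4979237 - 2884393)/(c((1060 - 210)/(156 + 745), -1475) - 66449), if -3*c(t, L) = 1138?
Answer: 4718178/40097 ≈ 117.67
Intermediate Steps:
c(t, L) = -1138/3 (c(t, L) = -⅓*1138 = -1138/3)
(-4979237 - 2884393)/(c((1060 - 210)/(156 + 745), -1475) - 66449) = (-4979237 - 2884393)/(-1138/3 - 66449) = -7863630/(-200485/3) = -7863630*(-3/200485) = 4718178/40097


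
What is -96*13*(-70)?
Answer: 87360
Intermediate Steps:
-96*13*(-70) = -1248*(-70) = 87360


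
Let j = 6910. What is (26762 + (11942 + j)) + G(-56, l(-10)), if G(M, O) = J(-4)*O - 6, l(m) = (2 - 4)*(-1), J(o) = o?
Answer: 45600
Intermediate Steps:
l(m) = 2 (l(m) = -2*(-1) = 2)
G(M, O) = -6 - 4*O (G(M, O) = -4*O - 6 = -6 - 4*O)
(26762 + (11942 + j)) + G(-56, l(-10)) = (26762 + (11942 + 6910)) + (-6 - 4*2) = (26762 + 18852) + (-6 - 8) = 45614 - 14 = 45600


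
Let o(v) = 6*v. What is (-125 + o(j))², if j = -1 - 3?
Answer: 22201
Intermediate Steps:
j = -4
(-125 + o(j))² = (-125 + 6*(-4))² = (-125 - 24)² = (-149)² = 22201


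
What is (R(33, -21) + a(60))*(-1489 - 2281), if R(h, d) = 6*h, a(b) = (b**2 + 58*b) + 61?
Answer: -27668030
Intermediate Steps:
a(b) = 61 + b**2 + 58*b
(R(33, -21) + a(60))*(-1489 - 2281) = (6*33 + (61 + 60**2 + 58*60))*(-1489 - 2281) = (198 + (61 + 3600 + 3480))*(-3770) = (198 + 7141)*(-3770) = 7339*(-3770) = -27668030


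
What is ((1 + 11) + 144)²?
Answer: 24336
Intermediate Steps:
((1 + 11) + 144)² = (12 + 144)² = 156² = 24336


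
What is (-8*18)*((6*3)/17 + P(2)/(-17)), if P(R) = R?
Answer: -2304/17 ≈ -135.53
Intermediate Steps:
(-8*18)*((6*3)/17 + P(2)/(-17)) = (-8*18)*((6*3)/17 + 2/(-17)) = (-8*18)*(18*(1/17) + 2*(-1/17)) = -144*(18/17 - 2/17) = -144*16/17 = -2304/17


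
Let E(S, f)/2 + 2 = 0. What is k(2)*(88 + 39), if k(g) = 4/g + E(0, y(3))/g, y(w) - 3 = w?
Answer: 0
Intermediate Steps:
y(w) = 3 + w
E(S, f) = -4 (E(S, f) = -4 + 2*0 = -4 + 0 = -4)
k(g) = 0 (k(g) = 4/g - 4/g = 0)
k(2)*(88 + 39) = 0*(88 + 39) = 0*127 = 0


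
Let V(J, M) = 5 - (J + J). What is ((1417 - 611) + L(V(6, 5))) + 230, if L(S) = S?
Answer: 1029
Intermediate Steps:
V(J, M) = 5 - 2*J
((1417 - 611) + L(V(6, 5))) + 230 = ((1417 - 611) + (5 - 2*6)) + 230 = (806 + (5 - 12)) + 230 = (806 - 7) + 230 = 799 + 230 = 1029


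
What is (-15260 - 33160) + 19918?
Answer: -28502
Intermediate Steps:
(-15260 - 33160) + 19918 = -48420 + 19918 = -28502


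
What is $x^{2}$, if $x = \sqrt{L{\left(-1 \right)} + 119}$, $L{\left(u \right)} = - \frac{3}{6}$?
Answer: $\frac{237}{2} \approx 118.5$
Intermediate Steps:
$L{\left(u \right)} = - \frac{1}{2}$ ($L{\left(u \right)} = \left(-3\right) \frac{1}{6} = - \frac{1}{2}$)
$x = \frac{\sqrt{474}}{2}$ ($x = \sqrt{- \frac{1}{2} + 119} = \sqrt{\frac{237}{2}} = \frac{\sqrt{474}}{2} \approx 10.886$)
$x^{2} = \left(\frac{\sqrt{474}}{2}\right)^{2} = \frac{237}{2}$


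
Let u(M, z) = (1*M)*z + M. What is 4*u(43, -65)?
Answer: -11008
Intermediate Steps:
u(M, z) = M + M*z (u(M, z) = M*z + M = M + M*z)
4*u(43, -65) = 4*(43*(1 - 65)) = 4*(43*(-64)) = 4*(-2752) = -11008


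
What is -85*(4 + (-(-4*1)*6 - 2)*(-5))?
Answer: 9010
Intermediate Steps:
-85*(4 + (-(-4*1)*6 - 2)*(-5)) = -85*(4 + (-(-4)*6 - 2)*(-5)) = -85*(4 + (-1*(-24) - 2)*(-5)) = -85*(4 + (24 - 2)*(-5)) = -85*(4 + 22*(-5)) = -85*(4 - 110) = -85*(-106) = 9010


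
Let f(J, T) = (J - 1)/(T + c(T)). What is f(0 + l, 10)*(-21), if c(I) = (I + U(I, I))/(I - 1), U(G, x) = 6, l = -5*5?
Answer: 2457/53 ≈ 46.359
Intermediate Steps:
l = -25
c(I) = (6 + I)/(-1 + I) (c(I) = (I + 6)/(I - 1) = (6 + I)/(-1 + I))
f(J, T) = (-1 + J)/(T + (6 + T)/(-1 + T)) (f(J, T) = (J - 1)/(T + (6 + T)/(-1 + T)) = (-1 + J)/(T + (6 + T)/(-1 + T)))
f(0 + l, 10)*(-21) = ((1 - (0 - 25) - 1*10 + (0 - 25)*10)/(6 + 10²))*(-21) = ((1 - 1*(-25) - 10 - 25*10)/(6 + 100))*(-21) = ((1 + 25 - 10 - 250)/106)*(-21) = ((1/106)*(-234))*(-21) = -117/53*(-21) = 2457/53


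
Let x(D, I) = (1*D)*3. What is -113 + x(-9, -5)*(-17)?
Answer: 346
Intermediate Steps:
x(D, I) = 3*D (x(D, I) = D*3 = 3*D)
-113 + x(-9, -5)*(-17) = -113 + (3*(-9))*(-17) = -113 - 27*(-17) = -113 + 459 = 346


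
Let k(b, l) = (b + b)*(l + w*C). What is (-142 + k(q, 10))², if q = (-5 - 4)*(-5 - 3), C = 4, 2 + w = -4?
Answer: 4656964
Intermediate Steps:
w = -6 (w = -2 - 4 = -6)
q = 72 (q = -9*(-8) = 72)
k(b, l) = 2*b*(-24 + l) (k(b, l) = (b + b)*(l - 6*4) = (2*b)*(l - 24) = (2*b)*(-24 + l) = 2*b*(-24 + l))
(-142 + k(q, 10))² = (-142 + 2*72*(-24 + 10))² = (-142 + 2*72*(-14))² = (-142 - 2016)² = (-2158)² = 4656964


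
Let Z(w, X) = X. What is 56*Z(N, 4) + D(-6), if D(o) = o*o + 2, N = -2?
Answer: 262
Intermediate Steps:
D(o) = 2 + o² (D(o) = o² + 2 = 2 + o²)
56*Z(N, 4) + D(-6) = 56*4 + (2 + (-6)²) = 224 + (2 + 36) = 224 + 38 = 262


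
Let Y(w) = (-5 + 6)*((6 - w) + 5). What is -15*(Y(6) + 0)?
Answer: -75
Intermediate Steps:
Y(w) = 11 - w (Y(w) = 1*(11 - w) = 11 - w)
-15*(Y(6) + 0) = -15*((11 - 1*6) + 0) = -15*((11 - 6) + 0) = -15*(5 + 0) = -15*5 = -75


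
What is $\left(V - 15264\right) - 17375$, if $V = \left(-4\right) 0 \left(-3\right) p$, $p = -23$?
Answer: $-32639$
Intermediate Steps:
$V = 0$ ($V = \left(-4\right) 0 \left(-3\right) \left(-23\right) = 0 \left(-3\right) \left(-23\right) = 0 \left(-23\right) = 0$)
$\left(V - 15264\right) - 17375 = \left(0 - 15264\right) - 17375 = -15264 - 17375 = -32639$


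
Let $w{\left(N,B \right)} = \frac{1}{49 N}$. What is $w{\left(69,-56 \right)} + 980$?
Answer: $\frac{3313381}{3381} \approx 980.0$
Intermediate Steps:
$w{\left(N,B \right)} = \frac{1}{49 N}$
$w{\left(69,-56 \right)} + 980 = \frac{1}{49 \cdot 69} + 980 = \frac{1}{49} \cdot \frac{1}{69} + 980 = \frac{1}{3381} + 980 = \frac{3313381}{3381}$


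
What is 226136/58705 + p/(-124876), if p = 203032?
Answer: 4079991394/1832711395 ≈ 2.2262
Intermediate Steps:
226136/58705 + p/(-124876) = 226136/58705 + 203032/(-124876) = 226136*(1/58705) + 203032*(-1/124876) = 226136/58705 - 50758/31219 = 4079991394/1832711395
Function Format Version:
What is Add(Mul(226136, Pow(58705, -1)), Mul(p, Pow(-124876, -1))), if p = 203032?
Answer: Rational(4079991394, 1832711395) ≈ 2.2262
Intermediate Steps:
Add(Mul(226136, Pow(58705, -1)), Mul(p, Pow(-124876, -1))) = Add(Mul(226136, Pow(58705, -1)), Mul(203032, Pow(-124876, -1))) = Add(Mul(226136, Rational(1, 58705)), Mul(203032, Rational(-1, 124876))) = Add(Rational(226136, 58705), Rational(-50758, 31219)) = Rational(4079991394, 1832711395)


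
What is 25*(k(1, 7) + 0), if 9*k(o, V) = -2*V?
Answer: -350/9 ≈ -38.889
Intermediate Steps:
k(o, V) = -2*V/9 (k(o, V) = (-2*V)/9 = -2*V/9)
25*(k(1, 7) + 0) = 25*(-2/9*7 + 0) = 25*(-14/9 + 0) = 25*(-14/9) = -350/9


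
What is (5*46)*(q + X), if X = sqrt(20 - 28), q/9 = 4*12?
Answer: 99360 + 460*I*sqrt(2) ≈ 99360.0 + 650.54*I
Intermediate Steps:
q = 432 (q = 9*(4*12) = 9*48 = 432)
X = 2*I*sqrt(2) (X = sqrt(-8) = 2*I*sqrt(2) ≈ 2.8284*I)
(5*46)*(q + X) = (5*46)*(432 + 2*I*sqrt(2)) = 230*(432 + 2*I*sqrt(2)) = 99360 + 460*I*sqrt(2)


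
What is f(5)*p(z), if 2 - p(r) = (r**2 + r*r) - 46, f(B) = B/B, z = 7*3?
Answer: -834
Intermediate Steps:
z = 21
f(B) = 1
p(r) = 48 - 2*r**2 (p(r) = 2 - ((r**2 + r*r) - 46) = 2 - ((r**2 + r**2) - 46) = 2 - (2*r**2 - 46) = 2 - (-46 + 2*r**2) = 2 + (46 - 2*r**2) = 48 - 2*r**2)
f(5)*p(z) = 1*(48 - 2*21**2) = 1*(48 - 2*441) = 1*(48 - 882) = 1*(-834) = -834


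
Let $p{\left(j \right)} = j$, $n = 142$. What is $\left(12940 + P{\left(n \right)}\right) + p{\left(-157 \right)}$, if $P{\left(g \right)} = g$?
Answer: $12925$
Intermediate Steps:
$\left(12940 + P{\left(n \right)}\right) + p{\left(-157 \right)} = \left(12940 + 142\right) - 157 = 13082 - 157 = 12925$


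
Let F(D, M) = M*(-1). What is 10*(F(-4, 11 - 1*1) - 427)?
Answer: -4370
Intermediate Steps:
F(D, M) = -M
10*(F(-4, 11 - 1*1) - 427) = 10*(-(11 - 1*1) - 427) = 10*(-(11 - 1) - 427) = 10*(-1*10 - 427) = 10*(-10 - 427) = 10*(-437) = -4370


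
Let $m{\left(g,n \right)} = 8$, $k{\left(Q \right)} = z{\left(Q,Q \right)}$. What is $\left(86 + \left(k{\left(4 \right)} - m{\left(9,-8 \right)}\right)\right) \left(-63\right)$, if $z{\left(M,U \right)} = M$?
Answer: $-5166$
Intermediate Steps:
$k{\left(Q \right)} = Q$
$\left(86 + \left(k{\left(4 \right)} - m{\left(9,-8 \right)}\right)\right) \left(-63\right) = \left(86 + \left(4 - 8\right)\right) \left(-63\right) = \left(86 - 4\right) \left(-63\right) = 82 \left(-63\right) = -5166$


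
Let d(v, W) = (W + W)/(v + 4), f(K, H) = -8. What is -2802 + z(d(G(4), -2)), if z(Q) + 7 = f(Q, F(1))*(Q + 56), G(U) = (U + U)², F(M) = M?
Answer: -55361/17 ≈ -3256.5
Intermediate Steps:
G(U) = 4*U² (G(U) = (2*U)² = 4*U²)
d(v, W) = 2*W/(4 + v) (d(v, W) = (2*W)/(4 + v) = 2*W/(4 + v))
z(Q) = -455 - 8*Q (z(Q) = -7 - 8*(Q + 56) = -7 - 8*(56 + Q) = -7 + (-448 - 8*Q) = -455 - 8*Q)
-2802 + z(d(G(4), -2)) = -2802 + (-455 - 16*(-2)/(4 + 4*4²)) = -2802 + (-455 - 16*(-2)/(4 + 4*16)) = -2802 + (-455 - 16*(-2)/(4 + 64)) = -2802 + (-455 - 16*(-2)/68) = -2802 + (-455 - 8*(-1/17)) = -2802 + (-455 + 8/17) = -2802 - 7727/17 = -55361/17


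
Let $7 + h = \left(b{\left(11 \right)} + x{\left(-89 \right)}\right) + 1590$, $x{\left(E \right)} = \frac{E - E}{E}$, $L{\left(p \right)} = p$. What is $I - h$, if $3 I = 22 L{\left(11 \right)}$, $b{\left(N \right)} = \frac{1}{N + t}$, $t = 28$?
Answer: $- \frac{58592}{39} \approx -1502.4$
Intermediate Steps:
$b{\left(N \right)} = \frac{1}{28 + N}$ ($b{\left(N \right)} = \frac{1}{N + 28} = \frac{1}{28 + N}$)
$x{\left(E \right)} = 0$ ($x{\left(E \right)} = \frac{0}{E} = 0$)
$h = \frac{61738}{39}$ ($h = -7 + \left(\left(\frac{1}{28 + 11} + 0\right) + 1590\right) = -7 + \left(\left(\frac{1}{39} + 0\right) + 1590\right) = -7 + \left(\frac{1}{39} + 1590\right) = -7 + \frac{62011}{39} = \frac{61738}{39} \approx 1583.0$)
$I = \frac{242}{3}$ ($I = \frac{22 \cdot 11}{3} = \frac{1}{3} \cdot 242 = \frac{242}{3} \approx 80.667$)
$I - h = \frac{242}{3} - \frac{61738}{39} = - \frac{58592}{39}$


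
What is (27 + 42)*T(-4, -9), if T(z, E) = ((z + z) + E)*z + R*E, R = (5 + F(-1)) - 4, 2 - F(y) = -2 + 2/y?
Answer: 345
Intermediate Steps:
F(y) = 4 - 2/y (F(y) = 2 - (-2 + 2/y) = 2 + (2 - 2/y) = 4 - 2/y)
R = 7 (R = (5 + (4 - 2/(-1))) - 4 = (5 + (4 - 2*(-1))) - 4 = (5 + (4 + 2)) - 4 = (5 + 6) - 4 = 11 - 4 = 7)
T(z, E) = 7*E + z*(E + 2*z) (T(z, E) = ((z + z) + E)*z + 7*E = (2*z + E)*z + 7*E = (E + 2*z)*z + 7*E = z*(E + 2*z) + 7*E = 7*E + z*(E + 2*z))
(27 + 42)*T(-4, -9) = (27 + 42)*(2*(-4)**2 + 7*(-9) - 9*(-4)) = 69*(2*16 - 63 + 36) = 69*(32 - 63 + 36) = 69*5 = 345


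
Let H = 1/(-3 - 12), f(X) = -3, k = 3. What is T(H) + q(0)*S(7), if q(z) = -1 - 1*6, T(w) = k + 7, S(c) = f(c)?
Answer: 31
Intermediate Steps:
H = -1/15 (H = 1/(-15) = -1/15 ≈ -0.066667)
S(c) = -3
T(w) = 10 (T(w) = 3 + 7 = 10)
q(z) = -7 (q(z) = -1 - 6 = -7)
T(H) + q(0)*S(7) = 10 - 7*(-3) = 10 + 21 = 31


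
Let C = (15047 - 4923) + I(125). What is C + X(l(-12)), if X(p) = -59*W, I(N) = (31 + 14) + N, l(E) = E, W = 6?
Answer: 9940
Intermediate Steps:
I(N) = 45 + N
C = 10294 (C = (15047 - 4923) + (45 + 125) = 10124 + 170 = 10294)
X(p) = -354 (X(p) = -59*6 = -354)
C + X(l(-12)) = 10294 - 354 = 9940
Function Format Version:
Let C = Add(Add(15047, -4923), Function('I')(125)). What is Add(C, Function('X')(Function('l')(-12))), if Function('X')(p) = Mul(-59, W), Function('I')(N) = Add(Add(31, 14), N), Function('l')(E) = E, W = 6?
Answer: 9940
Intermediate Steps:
Function('I')(N) = Add(45, N)
C = 10294 (C = Add(Add(15047, -4923), Add(45, 125)) = Add(10124, 170) = 10294)
Function('X')(p) = -354 (Function('X')(p) = Mul(-59, 6) = -354)
Add(C, Function('X')(Function('l')(-12))) = Add(10294, -354) = 9940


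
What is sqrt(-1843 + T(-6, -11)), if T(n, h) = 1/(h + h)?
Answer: I*sqrt(892034)/22 ≈ 42.931*I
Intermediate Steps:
T(n, h) = 1/(2*h)
sqrt(-1843 + T(-6, -11)) = sqrt(-1843 + (1/2)/(-11)) = sqrt(-1843 + (1/2)*(-1/11)) = sqrt(-1843 - 1/22) = sqrt(-40547/22) = I*sqrt(892034)/22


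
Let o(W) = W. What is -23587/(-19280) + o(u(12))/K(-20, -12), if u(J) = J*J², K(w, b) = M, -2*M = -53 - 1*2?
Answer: 13585793/212080 ≈ 64.060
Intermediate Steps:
M = 55/2 (M = -(-53 - 1*2)/2 = -(-53 - 2)/2 = -½*(-55) = 55/2 ≈ 27.500)
K(w, b) = 55/2
u(J) = J³
-23587/(-19280) + o(u(12))/K(-20, -12) = -23587/(-19280) + 12³/(55/2) = -23587*(-1/19280) + 1728*(2/55) = 23587/19280 + 3456/55 = 13585793/212080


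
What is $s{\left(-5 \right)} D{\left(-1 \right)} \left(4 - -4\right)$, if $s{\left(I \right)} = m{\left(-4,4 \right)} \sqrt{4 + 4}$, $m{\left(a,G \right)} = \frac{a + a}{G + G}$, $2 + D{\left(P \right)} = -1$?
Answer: $48 \sqrt{2} \approx 67.882$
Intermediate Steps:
$D{\left(P \right)} = -3$ ($D{\left(P \right)} = -2 - 1 = -3$)
$m{\left(a,G \right)} = \frac{a}{G}$ ($m{\left(a,G \right)} = \frac{2 a}{2 G} = 2 a \frac{1}{2 G} = \frac{a}{G}$)
$s{\left(I \right)} = - 2 \sqrt{2}$ ($s{\left(I \right)} = - \frac{4}{4} \sqrt{4 + 4} = \left(-4\right) \frac{1}{4} \sqrt{8} = - 2 \sqrt{2}$)
$s{\left(-5 \right)} D{\left(-1 \right)} \left(4 - -4\right) = - 2 \sqrt{2} \left(-3\right) \left(4 - -4\right) = 6 \sqrt{2} \left(4 + 4\right) = 6 \sqrt{2} \cdot 8 = 48 \sqrt{2}$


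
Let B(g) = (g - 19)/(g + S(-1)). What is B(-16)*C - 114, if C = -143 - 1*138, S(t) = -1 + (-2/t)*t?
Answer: -12001/19 ≈ -631.63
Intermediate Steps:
S(t) = -3 (S(t) = -1 - 2 = -3)
C = -281 (C = -143 - 138 = -281)
B(g) = (-19 + g)/(-3 + g) (B(g) = (g - 19)/(g - 3) = (-19 + g)/(-3 + g))
B(-16)*C - 114 = ((-19 - 16)/(-3 - 16))*(-281) - 114 = (-35/(-19))*(-281) - 114 = -1/19*(-35)*(-281) - 114 = (35/19)*(-281) - 114 = -9835/19 - 114 = -12001/19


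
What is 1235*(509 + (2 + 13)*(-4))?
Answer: 554515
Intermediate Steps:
1235*(509 + (2 + 13)*(-4)) = 1235*(509 + 15*(-4)) = 1235*(509 - 60) = 1235*449 = 554515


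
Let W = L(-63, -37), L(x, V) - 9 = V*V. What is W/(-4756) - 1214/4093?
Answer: -5706969/9733154 ≈ -0.58634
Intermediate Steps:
L(x, V) = 9 + V**2 (L(x, V) = 9 + V*V = 9 + V**2)
W = 1378 (W = 9 + (-37)**2 = 9 + 1369 = 1378)
W/(-4756) - 1214/4093 = 1378/(-4756) - 1214/4093 = 1378*(-1/4756) - 1214*1/4093 = -689/2378 - 1214/4093 = -5706969/9733154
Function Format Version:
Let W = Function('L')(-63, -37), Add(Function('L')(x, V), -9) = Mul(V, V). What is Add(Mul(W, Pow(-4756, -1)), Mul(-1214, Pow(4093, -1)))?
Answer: Rational(-5706969, 9733154) ≈ -0.58634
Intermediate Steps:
Function('L')(x, V) = Add(9, Pow(V, 2)) (Function('L')(x, V) = Add(9, Mul(V, V)) = Add(9, Pow(V, 2)))
W = 1378 (W = Add(9, Pow(-37, 2)) = Add(9, 1369) = 1378)
Add(Mul(W, Pow(-4756, -1)), Mul(-1214, Pow(4093, -1))) = Add(Mul(1378, Pow(-4756, -1)), Mul(-1214, Pow(4093, -1))) = Add(Mul(1378, Rational(-1, 4756)), Mul(-1214, Rational(1, 4093))) = Add(Rational(-689, 2378), Rational(-1214, 4093)) = Rational(-5706969, 9733154)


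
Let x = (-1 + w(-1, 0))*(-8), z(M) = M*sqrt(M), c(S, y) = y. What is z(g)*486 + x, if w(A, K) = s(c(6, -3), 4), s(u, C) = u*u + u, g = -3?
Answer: -40 - 1458*I*sqrt(3) ≈ -40.0 - 2525.3*I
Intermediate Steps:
s(u, C) = u + u**2 (s(u, C) = u**2 + u = u + u**2)
w(A, K) = 6 (w(A, K) = -3*(1 - 3) = -3*(-2) = 6)
z(M) = M**(3/2)
x = -40 (x = (-1 + 6)*(-8) = 5*(-8) = -40)
z(g)*486 + x = (-3)**(3/2)*486 - 40 = -3*I*sqrt(3)*486 - 40 = -1458*I*sqrt(3) - 40 = -40 - 1458*I*sqrt(3)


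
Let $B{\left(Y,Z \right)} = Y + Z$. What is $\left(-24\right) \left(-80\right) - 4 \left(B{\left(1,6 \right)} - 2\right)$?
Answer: $1900$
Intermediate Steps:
$\left(-24\right) \left(-80\right) - 4 \left(B{\left(1,6 \right)} - 2\right) = \left(-24\right) \left(-80\right) - 4 \left(\left(1 + 6\right) - 2\right) = 1920 - 4 \left(7 - 2\right) = 1920 - 20 = 1900$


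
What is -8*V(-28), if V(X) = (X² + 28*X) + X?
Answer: 224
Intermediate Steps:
V(X) = X² + 29*X
-8*V(-28) = -(-224)*(29 - 28) = -(-224) = -8*(-28) = 224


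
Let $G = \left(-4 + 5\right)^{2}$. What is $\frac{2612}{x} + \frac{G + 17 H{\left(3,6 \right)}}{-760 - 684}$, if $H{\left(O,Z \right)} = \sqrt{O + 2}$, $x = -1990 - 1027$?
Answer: $- \frac{3774745}{4356548} - \frac{17 \sqrt{5}}{1444} \approx -0.89278$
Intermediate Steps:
$x = -3017$ ($x = -1990 - 1027 = -3017$)
$H{\left(O,Z \right)} = \sqrt{2 + O}$
$G = 1$ ($G = 1^{2} = 1$)
$\frac{2612}{x} + \frac{G + 17 H{\left(3,6 \right)}}{-760 - 684} = \frac{2612}{-3017} + \frac{1 + 17 \sqrt{2 + 3}}{-760 - 684} = 2612 \left(- \frac{1}{3017}\right) + \frac{1 + 17 \sqrt{5}}{-1444} = - \frac{2612}{3017} + \left(1 + 17 \sqrt{5}\right) \left(- \frac{1}{1444}\right) = - \frac{2612}{3017} - \left(\frac{1}{1444} + \frac{17 \sqrt{5}}{1444}\right) = - \frac{3774745}{4356548} - \frac{17 \sqrt{5}}{1444}$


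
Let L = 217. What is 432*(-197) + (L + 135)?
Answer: -84752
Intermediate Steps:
432*(-197) + (L + 135) = 432*(-197) + (217 + 135) = -85104 + 352 = -84752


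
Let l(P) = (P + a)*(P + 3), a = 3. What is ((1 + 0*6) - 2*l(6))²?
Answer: 25921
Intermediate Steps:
l(P) = (3 + P)² (l(P) = (P + 3)*(P + 3) = (3 + P)*(3 + P) = (3 + P)²)
((1 + 0*6) - 2*l(6))² = ((1 + 0*6) - 2*(9 + 6² + 6*6))² = ((1 + 0) - 2*(9 + 36 + 36))² = (1 - 2*81)² = (1 - 162)² = (-161)² = 25921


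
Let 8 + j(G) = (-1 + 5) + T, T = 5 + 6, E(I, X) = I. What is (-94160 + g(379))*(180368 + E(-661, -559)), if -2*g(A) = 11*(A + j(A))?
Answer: -17302729081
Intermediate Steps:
T = 11
j(G) = 7 (j(G) = -8 + ((-1 + 5) + 11) = -8 + (4 + 11) = -8 + 15 = 7)
g(A) = -77/2 - 11*A/2 (g(A) = -11*(A + 7)/2 = -11*(7 + A)/2 = -(77 + 11*A)/2 = -77/2 - 11*A/2)
(-94160 + g(379))*(180368 + E(-661, -559)) = (-94160 + (-77/2 - 11/2*379))*(180368 - 661) = (-94160 + (-77/2 - 4169/2))*179707 = (-94160 - 2123)*179707 = -96283*179707 = -17302729081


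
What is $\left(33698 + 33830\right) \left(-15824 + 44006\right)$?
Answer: $1903074096$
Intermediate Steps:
$\left(33698 + 33830\right) \left(-15824 + 44006\right) = 67528 \cdot 28182 = 1903074096$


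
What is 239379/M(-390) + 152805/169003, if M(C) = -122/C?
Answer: 7888884302820/10309183 ≈ 7.6523e+5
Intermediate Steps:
239379/M(-390) + 152805/169003 = 239379/((-122/(-390))) + 152805/169003 = 239379/((-122*(-1/390))) + 152805*(1/169003) = 239379/(61/195) + 152805/169003 = 239379*(195/61) + 152805/169003 = 46678905/61 + 152805/169003 = 7888884302820/10309183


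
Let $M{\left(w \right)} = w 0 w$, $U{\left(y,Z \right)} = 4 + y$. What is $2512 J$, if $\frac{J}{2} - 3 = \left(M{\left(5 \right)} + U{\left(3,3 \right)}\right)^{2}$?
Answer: $261248$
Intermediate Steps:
$M{\left(w \right)} = 0$ ($M{\left(w \right)} = 0 w = 0$)
$J = 104$ ($J = 6 + 2 \left(0 + \left(4 + 3\right)\right)^{2} = 6 + 2 \left(0 + 7\right)^{2} = 6 + 2 \cdot 7^{2} = 6 + 2 \cdot 49 = 6 + 98 = 104$)
$2512 J = 2512 \cdot 104 = 261248$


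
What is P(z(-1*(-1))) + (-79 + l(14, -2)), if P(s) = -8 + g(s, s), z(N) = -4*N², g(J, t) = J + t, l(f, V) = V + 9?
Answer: -88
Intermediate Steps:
l(f, V) = 9 + V
P(s) = -8 + 2*s (P(s) = -8 + (s + s) = -8 + 2*s)
P(z(-1*(-1))) + (-79 + l(14, -2)) = (-8 + 2*(-4*(-1*(-1))²)) + (-79 + (9 - 2)) = (-8 + 2*(-4*1²)) + (-79 + 7) = (-8 + 2*(-4*1)) - 72 = (-8 + 2*(-4)) - 72 = (-8 - 8) - 72 = -16 - 72 = -88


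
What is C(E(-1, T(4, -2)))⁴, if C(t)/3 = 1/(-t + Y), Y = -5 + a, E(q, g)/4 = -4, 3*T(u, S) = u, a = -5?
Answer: 1/16 ≈ 0.062500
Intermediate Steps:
T(u, S) = u/3
E(q, g) = -16 (E(q, g) = 4*(-4) = -16)
Y = -10 (Y = -5 - 5 = -10)
C(t) = 3/(-10 - t) (C(t) = 3/(-t - 10) = 3/(-10 - t))
C(E(-1, T(4, -2)))⁴ = (-3/(10 - 16))⁴ = (-3/(-6))⁴ = (-3*(-⅙))⁴ = (½)⁴ = 1/16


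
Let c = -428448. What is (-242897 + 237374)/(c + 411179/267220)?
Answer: 1475856060/114489463381 ≈ 0.012891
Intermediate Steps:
(-242897 + 237374)/(c + 411179/267220) = (-242897 + 237374)/(-428448 + 411179/267220) = -5523/(-428448 + 411179*(1/267220)) = -5523/(-428448 + 411179/267220) = -5523/(-114489463381/267220) = -5523*(-267220/114489463381) = 1475856060/114489463381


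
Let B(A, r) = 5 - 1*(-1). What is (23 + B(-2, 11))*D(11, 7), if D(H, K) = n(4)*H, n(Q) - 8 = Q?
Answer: 3828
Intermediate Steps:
B(A, r) = 6 (B(A, r) = 5 + 1 = 6)
n(Q) = 8 + Q
D(H, K) = 12*H (D(H, K) = (8 + 4)*H = 12*H)
(23 + B(-2, 11))*D(11, 7) = (23 + 6)*(12*11) = 29*132 = 3828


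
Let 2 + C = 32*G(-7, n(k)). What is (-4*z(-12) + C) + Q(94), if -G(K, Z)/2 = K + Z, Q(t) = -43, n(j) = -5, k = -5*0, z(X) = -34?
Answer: 859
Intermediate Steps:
k = 0
G(K, Z) = -2*K - 2*Z (G(K, Z) = -2*(K + Z) = -2*K - 2*Z)
C = 766 (C = -2 + 32*(-2*(-7) - 2*(-5)) = -2 + 32*(14 + 10) = -2 + 32*24 = -2 + 768 = 766)
(-4*z(-12) + C) + Q(94) = (-4*(-34) + 766) - 43 = (136 + 766) - 43 = 902 - 43 = 859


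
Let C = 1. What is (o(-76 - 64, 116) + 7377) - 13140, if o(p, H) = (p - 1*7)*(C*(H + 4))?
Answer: -23403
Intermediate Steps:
o(p, H) = (-7 + p)*(4 + H) (o(p, H) = (p - 1*7)*(1*(H + 4)) = (p - 7)*(1*(4 + H)) = (-7 + p)*(4 + H))
(o(-76 - 64, 116) + 7377) - 13140 = ((-28 - 7*116 + 4*(-76 - 64) + 116*(-76 - 64)) + 7377) - 13140 = ((-28 - 812 + 4*(-140) + 116*(-140)) + 7377) - 13140 = ((-28 - 812 - 560 - 16240) + 7377) - 13140 = (-17640 + 7377) - 13140 = -10263 - 13140 = -23403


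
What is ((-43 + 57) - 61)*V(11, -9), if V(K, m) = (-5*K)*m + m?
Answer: -22842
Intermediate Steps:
V(K, m) = m - 5*K*m (V(K, m) = -5*K*m + m = m - 5*K*m)
((-43 + 57) - 61)*V(11, -9) = ((-43 + 57) - 61)*(-9*(1 - 5*11)) = (14 - 61)*(-9*(1 - 55)) = -(-423)*(-54) = -47*486 = -22842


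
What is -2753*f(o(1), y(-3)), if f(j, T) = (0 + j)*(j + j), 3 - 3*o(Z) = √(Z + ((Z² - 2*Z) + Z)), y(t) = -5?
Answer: -22024/9 ≈ -2447.1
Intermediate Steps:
o(Z) = 1 - √(Z²)/3 (o(Z) = 1 - √(Z + ((Z² - 2*Z) + Z))/3 = 1 - √(Z + (Z² - Z))/3 = 1 - √(Z²)/3)
f(j, T) = 2*j² (f(j, T) = j*(2*j) = 2*j²)
-2753*f(o(1), y(-3)) = -5506*(1 - √(1²)/3)² = -5506*(1 - √1/3)² = -5506*(1 - ⅓*1)² = -5506*(1 - ⅓)² = -5506*(⅔)² = -5506*4/9 = -2753*8/9 = -22024/9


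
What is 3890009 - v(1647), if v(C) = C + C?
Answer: 3886715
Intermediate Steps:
v(C) = 2*C
3890009 - v(1647) = 3890009 - 2*1647 = 3890009 - 1*3294 = 3890009 - 3294 = 3886715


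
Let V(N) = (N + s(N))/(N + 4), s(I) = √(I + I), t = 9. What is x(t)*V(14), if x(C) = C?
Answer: 7 + √7 ≈ 9.6458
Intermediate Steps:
s(I) = √2*√I (s(I) = √(2*I) = √2*√I)
V(N) = (N + √2*√N)/(4 + N) (V(N) = (N + √2*√N)/(N + 4) = (N + √2*√N)/(4 + N))
x(t)*V(14) = 9*((14 + √2*√14)/(4 + 14)) = 9*((14 + 2*√7)/18) = 9*(7/9 + √7/9) = 7 + √7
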